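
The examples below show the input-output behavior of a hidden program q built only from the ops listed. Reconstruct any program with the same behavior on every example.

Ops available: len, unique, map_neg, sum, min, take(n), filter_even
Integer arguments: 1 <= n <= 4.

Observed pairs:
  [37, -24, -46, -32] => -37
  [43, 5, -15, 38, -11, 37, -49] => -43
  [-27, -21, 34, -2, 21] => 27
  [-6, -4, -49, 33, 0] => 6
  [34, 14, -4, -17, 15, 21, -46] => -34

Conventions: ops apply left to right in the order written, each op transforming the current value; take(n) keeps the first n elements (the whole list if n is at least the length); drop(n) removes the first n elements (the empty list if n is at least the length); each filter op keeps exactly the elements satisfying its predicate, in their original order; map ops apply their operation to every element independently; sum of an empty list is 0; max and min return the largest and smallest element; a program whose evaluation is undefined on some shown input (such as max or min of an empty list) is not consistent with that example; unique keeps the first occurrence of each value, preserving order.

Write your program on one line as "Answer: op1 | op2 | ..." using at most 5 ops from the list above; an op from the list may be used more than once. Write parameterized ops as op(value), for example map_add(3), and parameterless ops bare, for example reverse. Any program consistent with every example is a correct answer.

take(3) | map_neg | take(1) | sum

Check, running the answer program on each example:
  [37, -24, -46, -32] -> [37, -24, -46] -> [-37, 24, 46] -> [-37] -> -37
  [43, 5, -15, 38, -11, 37, -49] -> [43, 5, -15] -> [-43, -5, 15] -> [-43] -> -43
  [-27, -21, 34, -2, 21] -> [-27, -21, 34] -> [27, 21, -34] -> [27] -> 27
  [-6, -4, -49, 33, 0] -> [-6, -4, -49] -> [6, 4, 49] -> [6] -> 6
  [34, 14, -4, -17, 15, 21, -46] -> [34, 14, -4] -> [-34, -14, 4] -> [-34] -> -34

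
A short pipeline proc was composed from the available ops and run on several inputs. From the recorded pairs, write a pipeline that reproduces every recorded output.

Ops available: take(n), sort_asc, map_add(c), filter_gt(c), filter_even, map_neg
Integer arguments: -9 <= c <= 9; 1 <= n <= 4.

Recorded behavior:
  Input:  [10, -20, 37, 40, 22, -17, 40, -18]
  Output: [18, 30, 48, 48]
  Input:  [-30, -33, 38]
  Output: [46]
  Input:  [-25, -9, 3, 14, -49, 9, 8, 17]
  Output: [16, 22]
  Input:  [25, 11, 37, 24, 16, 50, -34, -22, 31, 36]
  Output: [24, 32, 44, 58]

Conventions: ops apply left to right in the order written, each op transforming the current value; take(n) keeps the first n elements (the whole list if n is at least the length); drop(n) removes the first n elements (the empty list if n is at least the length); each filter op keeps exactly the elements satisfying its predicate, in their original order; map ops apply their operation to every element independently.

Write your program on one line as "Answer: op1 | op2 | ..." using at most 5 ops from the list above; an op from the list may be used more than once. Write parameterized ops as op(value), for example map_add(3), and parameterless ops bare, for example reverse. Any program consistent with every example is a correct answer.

filter_even | sort_asc | map_add(8) | filter_gt(9)

Check, running the answer program on each example:
  [10, -20, 37, 40, 22, -17, 40, -18] -> [10, -20, 40, 22, 40, -18] -> [-20, -18, 10, 22, 40, 40] -> [-12, -10, 18, 30, 48, 48] -> [18, 30, 48, 48]
  [-30, -33, 38] -> [-30, 38] -> [-30, 38] -> [-22, 46] -> [46]
  [-25, -9, 3, 14, -49, 9, 8, 17] -> [14, 8] -> [8, 14] -> [16, 22] -> [16, 22]
  [25, 11, 37, 24, 16, 50, -34, -22, 31, 36] -> [24, 16, 50, -34, -22, 36] -> [-34, -22, 16, 24, 36, 50] -> [-26, -14, 24, 32, 44, 58] -> [24, 32, 44, 58]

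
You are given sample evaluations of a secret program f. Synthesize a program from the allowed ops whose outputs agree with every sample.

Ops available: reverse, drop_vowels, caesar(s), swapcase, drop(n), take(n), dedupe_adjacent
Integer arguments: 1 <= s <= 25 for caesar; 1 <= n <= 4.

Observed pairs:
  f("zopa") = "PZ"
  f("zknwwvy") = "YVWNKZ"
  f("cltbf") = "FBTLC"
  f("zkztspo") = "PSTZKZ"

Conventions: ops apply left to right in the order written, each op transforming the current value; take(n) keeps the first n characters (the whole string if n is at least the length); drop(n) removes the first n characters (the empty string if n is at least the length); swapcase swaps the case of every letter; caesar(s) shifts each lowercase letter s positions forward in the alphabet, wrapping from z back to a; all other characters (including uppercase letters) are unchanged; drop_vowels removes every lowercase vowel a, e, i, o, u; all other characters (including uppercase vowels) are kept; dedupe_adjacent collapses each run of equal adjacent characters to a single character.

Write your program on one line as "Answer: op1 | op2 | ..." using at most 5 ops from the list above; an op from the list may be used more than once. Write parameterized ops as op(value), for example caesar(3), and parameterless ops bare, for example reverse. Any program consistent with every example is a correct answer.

dedupe_adjacent | drop_vowels | swapcase | reverse

Check, running the answer program on each example:
  "zopa" -> "zopa" -> "zp" -> "ZP" -> "PZ"
  "zknwwvy" -> "zknwvy" -> "zknwvy" -> "ZKNWVY" -> "YVWNKZ"
  "cltbf" -> "cltbf" -> "cltbf" -> "CLTBF" -> "FBTLC"
  "zkztspo" -> "zkztspo" -> "zkztsp" -> "ZKZTSP" -> "PSTZKZ"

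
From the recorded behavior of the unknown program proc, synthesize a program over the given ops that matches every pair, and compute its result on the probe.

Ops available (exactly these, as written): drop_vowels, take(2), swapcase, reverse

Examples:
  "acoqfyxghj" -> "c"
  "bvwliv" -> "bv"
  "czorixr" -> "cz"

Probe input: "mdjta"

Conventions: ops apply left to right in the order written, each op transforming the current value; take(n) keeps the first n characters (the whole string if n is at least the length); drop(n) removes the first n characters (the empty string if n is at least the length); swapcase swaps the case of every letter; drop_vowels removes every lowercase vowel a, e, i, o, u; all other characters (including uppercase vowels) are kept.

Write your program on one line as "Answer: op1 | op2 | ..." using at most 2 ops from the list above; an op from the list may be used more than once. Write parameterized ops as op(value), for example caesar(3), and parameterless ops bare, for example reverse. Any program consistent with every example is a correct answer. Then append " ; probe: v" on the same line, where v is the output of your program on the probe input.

take(2) | drop_vowels ; probe: "md"

Check, running the answer program on each example:
  "acoqfyxghj" -> "ac" -> "c"
  "bvwliv" -> "bv" -> "bv"
  "czorixr" -> "cz" -> "cz"
  probe: "mdjta" -> "md" -> "md"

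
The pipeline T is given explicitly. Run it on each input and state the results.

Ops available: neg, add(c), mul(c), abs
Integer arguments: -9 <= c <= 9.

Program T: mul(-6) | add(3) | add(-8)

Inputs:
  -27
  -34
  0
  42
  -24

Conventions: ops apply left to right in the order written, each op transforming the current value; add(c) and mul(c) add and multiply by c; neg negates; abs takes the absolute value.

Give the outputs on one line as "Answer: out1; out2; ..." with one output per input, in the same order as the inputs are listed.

157; 199; -5; -257; 139

Execution, op by op:
  -27 -> 162 -> 165 -> 157
  -34 -> 204 -> 207 -> 199
  0 -> 0 -> 3 -> -5
  42 -> -252 -> -249 -> -257
  -24 -> 144 -> 147 -> 139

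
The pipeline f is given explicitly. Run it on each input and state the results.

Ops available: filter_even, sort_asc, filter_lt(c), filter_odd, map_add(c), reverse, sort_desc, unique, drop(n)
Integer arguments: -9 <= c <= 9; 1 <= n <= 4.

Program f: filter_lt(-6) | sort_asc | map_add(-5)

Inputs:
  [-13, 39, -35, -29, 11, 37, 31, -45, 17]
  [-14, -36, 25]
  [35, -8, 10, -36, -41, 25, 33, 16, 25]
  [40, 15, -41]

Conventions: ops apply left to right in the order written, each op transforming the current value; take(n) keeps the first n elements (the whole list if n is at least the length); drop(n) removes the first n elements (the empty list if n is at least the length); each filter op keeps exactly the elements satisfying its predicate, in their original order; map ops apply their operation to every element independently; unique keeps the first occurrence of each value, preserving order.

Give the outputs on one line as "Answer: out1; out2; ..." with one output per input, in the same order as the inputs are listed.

Execution, op by op:
  [-13, 39, -35, -29, 11, 37, 31, -45, 17] -> [-13, -35, -29, -45] -> [-45, -35, -29, -13] -> [-50, -40, -34, -18]
  [-14, -36, 25] -> [-14, -36] -> [-36, -14] -> [-41, -19]
  [35, -8, 10, -36, -41, 25, 33, 16, 25] -> [-8, -36, -41] -> [-41, -36, -8] -> [-46, -41, -13]
  [40, 15, -41] -> [-41] -> [-41] -> [-46]

[-50, -40, -34, -18]; [-41, -19]; [-46, -41, -13]; [-46]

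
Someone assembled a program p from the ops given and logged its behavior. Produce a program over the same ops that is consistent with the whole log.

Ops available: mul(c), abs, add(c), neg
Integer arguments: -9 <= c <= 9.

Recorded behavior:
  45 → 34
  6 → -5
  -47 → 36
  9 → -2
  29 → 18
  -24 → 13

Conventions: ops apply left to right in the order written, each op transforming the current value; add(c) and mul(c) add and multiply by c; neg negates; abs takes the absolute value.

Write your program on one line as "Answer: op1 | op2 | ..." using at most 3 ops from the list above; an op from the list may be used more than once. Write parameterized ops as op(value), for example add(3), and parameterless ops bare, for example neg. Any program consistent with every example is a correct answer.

abs | add(-4) | add(-7)

Check, running the answer program on each example:
  45 -> 45 -> 41 -> 34
  6 -> 6 -> 2 -> -5
  -47 -> 47 -> 43 -> 36
  9 -> 9 -> 5 -> -2
  29 -> 29 -> 25 -> 18
  -24 -> 24 -> 20 -> 13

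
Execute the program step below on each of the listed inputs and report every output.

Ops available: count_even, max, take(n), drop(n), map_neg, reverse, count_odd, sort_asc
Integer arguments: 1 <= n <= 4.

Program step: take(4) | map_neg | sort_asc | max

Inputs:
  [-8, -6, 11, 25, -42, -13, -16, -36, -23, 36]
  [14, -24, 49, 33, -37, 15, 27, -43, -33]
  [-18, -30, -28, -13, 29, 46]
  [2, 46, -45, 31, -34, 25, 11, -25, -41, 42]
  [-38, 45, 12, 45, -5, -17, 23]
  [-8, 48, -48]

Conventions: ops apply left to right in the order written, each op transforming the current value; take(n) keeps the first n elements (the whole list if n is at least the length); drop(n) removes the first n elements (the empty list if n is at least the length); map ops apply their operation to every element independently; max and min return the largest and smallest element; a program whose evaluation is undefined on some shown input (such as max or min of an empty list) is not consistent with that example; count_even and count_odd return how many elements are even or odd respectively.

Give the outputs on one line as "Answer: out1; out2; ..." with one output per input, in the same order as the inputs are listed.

8; 24; 30; 45; 38; 48

Execution, op by op:
  [-8, -6, 11, 25, -42, -13, -16, -36, -23, 36] -> [-8, -6, 11, 25] -> [8, 6, -11, -25] -> [-25, -11, 6, 8] -> 8
  [14, -24, 49, 33, -37, 15, 27, -43, -33] -> [14, -24, 49, 33] -> [-14, 24, -49, -33] -> [-49, -33, -14, 24] -> 24
  [-18, -30, -28, -13, 29, 46] -> [-18, -30, -28, -13] -> [18, 30, 28, 13] -> [13, 18, 28, 30] -> 30
  [2, 46, -45, 31, -34, 25, 11, -25, -41, 42] -> [2, 46, -45, 31] -> [-2, -46, 45, -31] -> [-46, -31, -2, 45] -> 45
  [-38, 45, 12, 45, -5, -17, 23] -> [-38, 45, 12, 45] -> [38, -45, -12, -45] -> [-45, -45, -12, 38] -> 38
  [-8, 48, -48] -> [-8, 48, -48] -> [8, -48, 48] -> [-48, 8, 48] -> 48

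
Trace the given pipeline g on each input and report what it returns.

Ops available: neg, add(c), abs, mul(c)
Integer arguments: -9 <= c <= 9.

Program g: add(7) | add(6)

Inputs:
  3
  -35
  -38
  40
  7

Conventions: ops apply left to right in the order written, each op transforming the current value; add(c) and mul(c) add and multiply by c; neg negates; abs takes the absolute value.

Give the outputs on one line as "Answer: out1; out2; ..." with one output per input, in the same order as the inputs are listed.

Execution, op by op:
  3 -> 10 -> 16
  -35 -> -28 -> -22
  -38 -> -31 -> -25
  40 -> 47 -> 53
  7 -> 14 -> 20

16; -22; -25; 53; 20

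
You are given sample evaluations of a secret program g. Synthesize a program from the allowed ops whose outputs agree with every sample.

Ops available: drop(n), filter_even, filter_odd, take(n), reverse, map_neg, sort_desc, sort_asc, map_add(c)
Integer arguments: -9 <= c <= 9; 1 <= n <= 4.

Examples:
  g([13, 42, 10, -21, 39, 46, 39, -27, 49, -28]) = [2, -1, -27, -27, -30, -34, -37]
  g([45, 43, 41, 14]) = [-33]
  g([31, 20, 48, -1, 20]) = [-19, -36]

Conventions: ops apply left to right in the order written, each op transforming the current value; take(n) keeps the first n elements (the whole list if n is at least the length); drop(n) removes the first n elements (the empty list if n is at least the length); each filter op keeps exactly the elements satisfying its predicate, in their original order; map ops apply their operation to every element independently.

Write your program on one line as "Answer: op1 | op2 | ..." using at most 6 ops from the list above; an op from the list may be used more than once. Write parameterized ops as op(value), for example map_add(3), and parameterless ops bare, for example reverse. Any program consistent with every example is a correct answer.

sort_asc | map_neg | drop(3) | map_add(7) | map_add(5)

Check, running the answer program on each example:
  [13, 42, 10, -21, 39, 46, 39, -27, 49, -28] -> [-28, -27, -21, 10, 13, 39, 39, 42, 46, 49] -> [28, 27, 21, -10, -13, -39, -39, -42, -46, -49] -> [-10, -13, -39, -39, -42, -46, -49] -> [-3, -6, -32, -32, -35, -39, -42] -> [2, -1, -27, -27, -30, -34, -37]
  [45, 43, 41, 14] -> [14, 41, 43, 45] -> [-14, -41, -43, -45] -> [-45] -> [-38] -> [-33]
  [31, 20, 48, -1, 20] -> [-1, 20, 20, 31, 48] -> [1, -20, -20, -31, -48] -> [-31, -48] -> [-24, -41] -> [-19, -36]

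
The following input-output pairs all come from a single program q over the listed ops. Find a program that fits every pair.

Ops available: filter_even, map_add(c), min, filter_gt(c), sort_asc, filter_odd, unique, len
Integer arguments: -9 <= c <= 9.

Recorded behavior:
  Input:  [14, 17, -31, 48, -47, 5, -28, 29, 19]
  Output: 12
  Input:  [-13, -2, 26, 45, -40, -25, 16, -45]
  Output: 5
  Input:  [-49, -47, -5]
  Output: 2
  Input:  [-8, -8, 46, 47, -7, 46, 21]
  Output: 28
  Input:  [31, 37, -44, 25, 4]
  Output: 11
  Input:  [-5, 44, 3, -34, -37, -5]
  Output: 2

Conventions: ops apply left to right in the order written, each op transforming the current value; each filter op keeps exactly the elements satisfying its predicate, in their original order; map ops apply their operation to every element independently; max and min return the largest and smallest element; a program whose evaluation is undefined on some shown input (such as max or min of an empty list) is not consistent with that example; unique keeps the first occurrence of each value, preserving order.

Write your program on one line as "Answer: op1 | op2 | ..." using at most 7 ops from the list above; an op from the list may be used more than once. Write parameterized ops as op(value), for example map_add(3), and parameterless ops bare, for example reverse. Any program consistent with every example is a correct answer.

map_add(9) | map_add(-1) | map_add(-1) | unique | filter_gt(0) | min

Check, running the answer program on each example:
  [14, 17, -31, 48, -47, 5, -28, 29, 19] -> [23, 26, -22, 57, -38, 14, -19, 38, 28] -> [22, 25, -23, 56, -39, 13, -20, 37, 27] -> [21, 24, -24, 55, -40, 12, -21, 36, 26] -> [21, 24, -24, 55, -40, 12, -21, 36, 26] -> [21, 24, 55, 12, 36, 26] -> 12
  [-13, -2, 26, 45, -40, -25, 16, -45] -> [-4, 7, 35, 54, -31, -16, 25, -36] -> [-5, 6, 34, 53, -32, -17, 24, -37] -> [-6, 5, 33, 52, -33, -18, 23, -38] -> [-6, 5, 33, 52, -33, -18, 23, -38] -> [5, 33, 52, 23] -> 5
  [-49, -47, -5] -> [-40, -38, 4] -> [-41, -39, 3] -> [-42, -40, 2] -> [-42, -40, 2] -> [2] -> 2
  [-8, -8, 46, 47, -7, 46, 21] -> [1, 1, 55, 56, 2, 55, 30] -> [0, 0, 54, 55, 1, 54, 29] -> [-1, -1, 53, 54, 0, 53, 28] -> [-1, 53, 54, 0, 28] -> [53, 54, 28] -> 28
  [31, 37, -44, 25, 4] -> [40, 46, -35, 34, 13] -> [39, 45, -36, 33, 12] -> [38, 44, -37, 32, 11] -> [38, 44, -37, 32, 11] -> [38, 44, 32, 11] -> 11
  [-5, 44, 3, -34, -37, -5] -> [4, 53, 12, -25, -28, 4] -> [3, 52, 11, -26, -29, 3] -> [2, 51, 10, -27, -30, 2] -> [2, 51, 10, -27, -30] -> [2, 51, 10] -> 2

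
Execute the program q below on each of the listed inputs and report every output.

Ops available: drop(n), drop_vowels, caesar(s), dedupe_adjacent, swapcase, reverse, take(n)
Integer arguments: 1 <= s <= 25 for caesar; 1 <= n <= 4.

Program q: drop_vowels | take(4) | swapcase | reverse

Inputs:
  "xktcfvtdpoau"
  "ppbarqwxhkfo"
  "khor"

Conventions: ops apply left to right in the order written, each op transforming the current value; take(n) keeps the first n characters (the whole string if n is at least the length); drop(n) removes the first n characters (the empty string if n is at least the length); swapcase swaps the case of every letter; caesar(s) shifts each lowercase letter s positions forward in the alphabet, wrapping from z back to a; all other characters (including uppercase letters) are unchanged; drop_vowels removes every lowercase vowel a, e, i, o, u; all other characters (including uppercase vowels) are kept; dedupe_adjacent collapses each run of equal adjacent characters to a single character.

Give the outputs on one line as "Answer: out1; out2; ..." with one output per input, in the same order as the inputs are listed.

Execution, op by op:
  "xktcfvtdpoau" -> "xktcfvtdp" -> "xktc" -> "XKTC" -> "CTKX"
  "ppbarqwxhkfo" -> "ppbrqwxhkf" -> "ppbr" -> "PPBR" -> "RBPP"
  "khor" -> "khr" -> "khr" -> "KHR" -> "RHK"

"CTKX"; "RBPP"; "RHK"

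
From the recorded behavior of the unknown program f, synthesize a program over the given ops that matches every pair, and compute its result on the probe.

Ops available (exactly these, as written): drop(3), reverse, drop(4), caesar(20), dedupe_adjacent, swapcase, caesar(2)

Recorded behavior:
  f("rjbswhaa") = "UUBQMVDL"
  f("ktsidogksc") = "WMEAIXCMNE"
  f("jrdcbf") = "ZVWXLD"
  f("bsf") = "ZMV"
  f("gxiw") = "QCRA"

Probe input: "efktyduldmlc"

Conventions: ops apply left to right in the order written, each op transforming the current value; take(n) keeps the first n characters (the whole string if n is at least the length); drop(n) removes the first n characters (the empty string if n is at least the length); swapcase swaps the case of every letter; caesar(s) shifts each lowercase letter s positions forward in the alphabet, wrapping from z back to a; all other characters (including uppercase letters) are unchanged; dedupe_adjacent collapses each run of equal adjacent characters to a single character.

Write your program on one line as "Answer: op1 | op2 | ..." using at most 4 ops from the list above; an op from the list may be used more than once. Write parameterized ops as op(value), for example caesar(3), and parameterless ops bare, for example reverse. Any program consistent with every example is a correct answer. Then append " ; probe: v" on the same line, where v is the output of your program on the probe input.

caesar(20) | reverse | swapcase ; probe: "WFGXFOXSNEZY"

Check, running the answer program on each example:
  "rjbswhaa" -> "ldvmqbuu" -> "uubqmvdl" -> "UUBQMVDL"
  "ktsidogksc" -> "enmcxiaemw" -> "wmeaixcmne" -> "WMEAIXCMNE"
  "jrdcbf" -> "dlxwvz" -> "zvwxld" -> "ZVWXLD"
  "bsf" -> "vmz" -> "zmv" -> "ZMV"
  "gxiw" -> "arcq" -> "qcra" -> "QCRA"
  probe: "efktyduldmlc" -> "yzensxofxgfw" -> "wfgxfoxsnezy" -> "WFGXFOXSNEZY"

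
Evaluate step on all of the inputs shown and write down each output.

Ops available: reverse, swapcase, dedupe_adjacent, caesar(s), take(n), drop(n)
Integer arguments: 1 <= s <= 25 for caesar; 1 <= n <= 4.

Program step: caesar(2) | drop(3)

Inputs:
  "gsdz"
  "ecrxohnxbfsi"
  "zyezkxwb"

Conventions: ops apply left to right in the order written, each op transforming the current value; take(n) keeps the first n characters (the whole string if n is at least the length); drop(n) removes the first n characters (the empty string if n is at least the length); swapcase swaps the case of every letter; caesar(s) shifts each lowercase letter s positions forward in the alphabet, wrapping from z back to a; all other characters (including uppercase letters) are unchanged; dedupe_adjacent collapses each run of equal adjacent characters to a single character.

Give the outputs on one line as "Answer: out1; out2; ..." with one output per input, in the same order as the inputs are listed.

Execution, op by op:
  "gsdz" -> "iufb" -> "b"
  "ecrxohnxbfsi" -> "getzqjpzdhuk" -> "zqjpzdhuk"
  "zyezkxwb" -> "bagbmzyd" -> "bmzyd"

"b"; "zqjpzdhuk"; "bmzyd"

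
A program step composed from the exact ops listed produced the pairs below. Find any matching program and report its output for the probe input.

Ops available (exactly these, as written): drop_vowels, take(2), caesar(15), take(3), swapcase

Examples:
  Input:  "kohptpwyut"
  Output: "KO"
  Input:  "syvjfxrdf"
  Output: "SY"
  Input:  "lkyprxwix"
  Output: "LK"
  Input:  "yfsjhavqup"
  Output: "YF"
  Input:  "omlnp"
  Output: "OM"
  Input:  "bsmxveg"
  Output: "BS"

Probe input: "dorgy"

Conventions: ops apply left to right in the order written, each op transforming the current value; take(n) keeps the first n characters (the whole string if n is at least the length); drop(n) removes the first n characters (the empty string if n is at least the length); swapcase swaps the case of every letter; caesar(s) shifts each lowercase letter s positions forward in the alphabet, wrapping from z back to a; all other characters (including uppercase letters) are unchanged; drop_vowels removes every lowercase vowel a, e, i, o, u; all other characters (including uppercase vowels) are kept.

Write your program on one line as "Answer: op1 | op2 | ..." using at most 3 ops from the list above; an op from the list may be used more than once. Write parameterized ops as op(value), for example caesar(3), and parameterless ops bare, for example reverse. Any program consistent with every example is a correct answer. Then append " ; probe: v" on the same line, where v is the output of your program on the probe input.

swapcase | take(3) | take(2) ; probe: "DO"

Check, running the answer program on each example:
  "kohptpwyut" -> "KOHPTPWYUT" -> "KOH" -> "KO"
  "syvjfxrdf" -> "SYVJFXRDF" -> "SYV" -> "SY"
  "lkyprxwix" -> "LKYPRXWIX" -> "LKY" -> "LK"
  "yfsjhavqup" -> "YFSJHAVQUP" -> "YFS" -> "YF"
  "omlnp" -> "OMLNP" -> "OML" -> "OM"
  "bsmxveg" -> "BSMXVEG" -> "BSM" -> "BS"
  probe: "dorgy" -> "DORGY" -> "DOR" -> "DO"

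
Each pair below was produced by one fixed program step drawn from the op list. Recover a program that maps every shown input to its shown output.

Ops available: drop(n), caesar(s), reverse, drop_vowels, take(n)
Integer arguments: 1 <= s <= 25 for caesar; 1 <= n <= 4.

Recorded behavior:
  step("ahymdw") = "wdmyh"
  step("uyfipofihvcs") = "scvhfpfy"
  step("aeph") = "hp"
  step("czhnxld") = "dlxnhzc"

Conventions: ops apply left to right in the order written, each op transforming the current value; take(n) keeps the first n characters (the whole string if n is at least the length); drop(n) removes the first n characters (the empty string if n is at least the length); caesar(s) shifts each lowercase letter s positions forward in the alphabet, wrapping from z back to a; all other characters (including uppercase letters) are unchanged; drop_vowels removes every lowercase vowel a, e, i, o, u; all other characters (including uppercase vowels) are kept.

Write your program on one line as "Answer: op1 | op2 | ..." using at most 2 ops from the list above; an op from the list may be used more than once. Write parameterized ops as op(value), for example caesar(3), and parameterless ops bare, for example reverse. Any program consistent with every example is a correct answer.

reverse | drop_vowels

Check, running the answer program on each example:
  "ahymdw" -> "wdmyha" -> "wdmyh"
  "uyfipofihvcs" -> "scvhifopifyu" -> "scvhfpfy"
  "aeph" -> "hpea" -> "hp"
  "czhnxld" -> "dlxnhzc" -> "dlxnhzc"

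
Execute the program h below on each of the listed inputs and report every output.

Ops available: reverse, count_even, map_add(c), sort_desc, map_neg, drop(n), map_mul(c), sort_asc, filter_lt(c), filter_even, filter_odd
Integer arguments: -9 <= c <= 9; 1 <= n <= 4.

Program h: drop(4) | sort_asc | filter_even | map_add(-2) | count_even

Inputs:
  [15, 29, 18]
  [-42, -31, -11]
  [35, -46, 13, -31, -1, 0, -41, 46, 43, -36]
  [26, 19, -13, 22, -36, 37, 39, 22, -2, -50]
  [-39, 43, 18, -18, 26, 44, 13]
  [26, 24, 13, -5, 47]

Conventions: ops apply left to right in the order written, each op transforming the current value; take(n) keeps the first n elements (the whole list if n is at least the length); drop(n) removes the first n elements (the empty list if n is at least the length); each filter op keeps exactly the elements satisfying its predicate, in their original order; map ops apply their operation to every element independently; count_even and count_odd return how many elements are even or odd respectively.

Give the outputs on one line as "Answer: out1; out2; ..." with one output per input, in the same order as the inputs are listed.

Execution, op by op:
  [15, 29, 18] -> [] -> [] -> [] -> [] -> 0
  [-42, -31, -11] -> [] -> [] -> [] -> [] -> 0
  [35, -46, 13, -31, -1, 0, -41, 46, 43, -36] -> [-1, 0, -41, 46, 43, -36] -> [-41, -36, -1, 0, 43, 46] -> [-36, 0, 46] -> [-38, -2, 44] -> 3
  [26, 19, -13, 22, -36, 37, 39, 22, -2, -50] -> [-36, 37, 39, 22, -2, -50] -> [-50, -36, -2, 22, 37, 39] -> [-50, -36, -2, 22] -> [-52, -38, -4, 20] -> 4
  [-39, 43, 18, -18, 26, 44, 13] -> [26, 44, 13] -> [13, 26, 44] -> [26, 44] -> [24, 42] -> 2
  [26, 24, 13, -5, 47] -> [47] -> [47] -> [] -> [] -> 0

0; 0; 3; 4; 2; 0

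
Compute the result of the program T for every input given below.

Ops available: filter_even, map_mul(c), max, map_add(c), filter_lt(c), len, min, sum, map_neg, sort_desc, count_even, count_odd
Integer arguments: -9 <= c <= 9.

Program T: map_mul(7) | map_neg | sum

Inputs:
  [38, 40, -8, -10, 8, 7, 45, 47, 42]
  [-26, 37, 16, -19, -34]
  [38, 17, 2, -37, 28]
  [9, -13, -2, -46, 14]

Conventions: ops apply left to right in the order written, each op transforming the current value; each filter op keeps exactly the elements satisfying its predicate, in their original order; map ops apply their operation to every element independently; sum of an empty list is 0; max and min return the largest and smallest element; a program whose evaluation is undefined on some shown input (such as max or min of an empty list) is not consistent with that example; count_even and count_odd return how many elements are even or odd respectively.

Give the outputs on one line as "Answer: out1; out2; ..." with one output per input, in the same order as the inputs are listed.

-1463; 182; -336; 266

Execution, op by op:
  [38, 40, -8, -10, 8, 7, 45, 47, 42] -> [266, 280, -56, -70, 56, 49, 315, 329, 294] -> [-266, -280, 56, 70, -56, -49, -315, -329, -294] -> -1463
  [-26, 37, 16, -19, -34] -> [-182, 259, 112, -133, -238] -> [182, -259, -112, 133, 238] -> 182
  [38, 17, 2, -37, 28] -> [266, 119, 14, -259, 196] -> [-266, -119, -14, 259, -196] -> -336
  [9, -13, -2, -46, 14] -> [63, -91, -14, -322, 98] -> [-63, 91, 14, 322, -98] -> 266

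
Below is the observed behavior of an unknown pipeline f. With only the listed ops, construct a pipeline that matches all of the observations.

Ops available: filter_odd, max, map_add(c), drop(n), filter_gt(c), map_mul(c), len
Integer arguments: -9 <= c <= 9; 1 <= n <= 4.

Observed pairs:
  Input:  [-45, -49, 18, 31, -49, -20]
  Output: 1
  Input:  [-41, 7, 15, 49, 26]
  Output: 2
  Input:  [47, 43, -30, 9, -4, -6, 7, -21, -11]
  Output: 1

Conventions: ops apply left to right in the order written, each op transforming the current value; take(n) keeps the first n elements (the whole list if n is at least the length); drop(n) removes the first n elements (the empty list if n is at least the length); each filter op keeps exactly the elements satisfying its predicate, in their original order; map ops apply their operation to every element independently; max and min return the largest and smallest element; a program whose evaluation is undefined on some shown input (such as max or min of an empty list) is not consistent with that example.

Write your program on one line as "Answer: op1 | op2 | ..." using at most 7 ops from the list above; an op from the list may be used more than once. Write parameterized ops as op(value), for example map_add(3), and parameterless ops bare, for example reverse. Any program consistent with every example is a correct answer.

drop(1) | drop(1) | filter_odd | filter_gt(8) | map_mul(9) | len

Check, running the answer program on each example:
  [-45, -49, 18, 31, -49, -20] -> [-49, 18, 31, -49, -20] -> [18, 31, -49, -20] -> [31, -49] -> [31] -> [279] -> 1
  [-41, 7, 15, 49, 26] -> [7, 15, 49, 26] -> [15, 49, 26] -> [15, 49] -> [15, 49] -> [135, 441] -> 2
  [47, 43, -30, 9, -4, -6, 7, -21, -11] -> [43, -30, 9, -4, -6, 7, -21, -11] -> [-30, 9, -4, -6, 7, -21, -11] -> [9, 7, -21, -11] -> [9] -> [81] -> 1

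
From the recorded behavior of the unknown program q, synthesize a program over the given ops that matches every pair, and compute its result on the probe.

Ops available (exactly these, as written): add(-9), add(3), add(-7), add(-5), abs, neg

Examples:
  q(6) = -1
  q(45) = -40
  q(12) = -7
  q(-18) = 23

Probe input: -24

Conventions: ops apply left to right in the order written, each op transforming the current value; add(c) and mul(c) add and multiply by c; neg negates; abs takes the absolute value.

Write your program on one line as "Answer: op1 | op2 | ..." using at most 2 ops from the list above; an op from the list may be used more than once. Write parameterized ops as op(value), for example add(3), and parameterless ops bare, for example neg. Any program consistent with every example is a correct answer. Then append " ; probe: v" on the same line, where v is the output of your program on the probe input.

add(-5) | neg ; probe: 29

Check, running the answer program on each example:
  6 -> 1 -> -1
  45 -> 40 -> -40
  12 -> 7 -> -7
  -18 -> -23 -> 23
  probe: -24 -> -29 -> 29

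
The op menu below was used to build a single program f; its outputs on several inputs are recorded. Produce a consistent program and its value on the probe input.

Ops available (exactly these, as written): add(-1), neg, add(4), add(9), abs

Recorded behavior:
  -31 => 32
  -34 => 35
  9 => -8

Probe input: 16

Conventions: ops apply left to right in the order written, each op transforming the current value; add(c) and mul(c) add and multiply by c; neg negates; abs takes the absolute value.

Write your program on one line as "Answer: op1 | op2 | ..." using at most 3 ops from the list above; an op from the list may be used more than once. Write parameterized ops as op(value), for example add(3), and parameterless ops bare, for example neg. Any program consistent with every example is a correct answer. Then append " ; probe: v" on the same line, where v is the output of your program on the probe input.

add(-1) | neg ; probe: -15

Check, running the answer program on each example:
  -31 -> -32 -> 32
  -34 -> -35 -> 35
  9 -> 8 -> -8
  probe: 16 -> 15 -> -15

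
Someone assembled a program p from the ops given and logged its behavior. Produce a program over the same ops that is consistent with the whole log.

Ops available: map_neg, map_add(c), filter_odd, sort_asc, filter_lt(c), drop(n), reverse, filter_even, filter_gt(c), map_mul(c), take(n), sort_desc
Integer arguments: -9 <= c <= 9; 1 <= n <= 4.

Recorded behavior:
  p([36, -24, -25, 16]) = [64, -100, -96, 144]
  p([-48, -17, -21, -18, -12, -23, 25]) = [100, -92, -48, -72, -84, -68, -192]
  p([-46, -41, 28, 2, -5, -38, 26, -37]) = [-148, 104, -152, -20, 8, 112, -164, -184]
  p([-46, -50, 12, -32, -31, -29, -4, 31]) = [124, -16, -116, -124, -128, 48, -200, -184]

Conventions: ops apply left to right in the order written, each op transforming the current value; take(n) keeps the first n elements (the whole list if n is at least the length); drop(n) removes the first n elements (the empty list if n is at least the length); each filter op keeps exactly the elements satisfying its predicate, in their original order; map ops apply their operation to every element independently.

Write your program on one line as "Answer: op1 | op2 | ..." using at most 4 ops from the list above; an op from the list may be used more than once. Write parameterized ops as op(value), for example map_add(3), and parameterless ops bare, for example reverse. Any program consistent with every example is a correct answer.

map_mul(-4) | reverse | map_neg

Check, running the answer program on each example:
  [36, -24, -25, 16] -> [-144, 96, 100, -64] -> [-64, 100, 96, -144] -> [64, -100, -96, 144]
  [-48, -17, -21, -18, -12, -23, 25] -> [192, 68, 84, 72, 48, 92, -100] -> [-100, 92, 48, 72, 84, 68, 192] -> [100, -92, -48, -72, -84, -68, -192]
  [-46, -41, 28, 2, -5, -38, 26, -37] -> [184, 164, -112, -8, 20, 152, -104, 148] -> [148, -104, 152, 20, -8, -112, 164, 184] -> [-148, 104, -152, -20, 8, 112, -164, -184]
  [-46, -50, 12, -32, -31, -29, -4, 31] -> [184, 200, -48, 128, 124, 116, 16, -124] -> [-124, 16, 116, 124, 128, -48, 200, 184] -> [124, -16, -116, -124, -128, 48, -200, -184]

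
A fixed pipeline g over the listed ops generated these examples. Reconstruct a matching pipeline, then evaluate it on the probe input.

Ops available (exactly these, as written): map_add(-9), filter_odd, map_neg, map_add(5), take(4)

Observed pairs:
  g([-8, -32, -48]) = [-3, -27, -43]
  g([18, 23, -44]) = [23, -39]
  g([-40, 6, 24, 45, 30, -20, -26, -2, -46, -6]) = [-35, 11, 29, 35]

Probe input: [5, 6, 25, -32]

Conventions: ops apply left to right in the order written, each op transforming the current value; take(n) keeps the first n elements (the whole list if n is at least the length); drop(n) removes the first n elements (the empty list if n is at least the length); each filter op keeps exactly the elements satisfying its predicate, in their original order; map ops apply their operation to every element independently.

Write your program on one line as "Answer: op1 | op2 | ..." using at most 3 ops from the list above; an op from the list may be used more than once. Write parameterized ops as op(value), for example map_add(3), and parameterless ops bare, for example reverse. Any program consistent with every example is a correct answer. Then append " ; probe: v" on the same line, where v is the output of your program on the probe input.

map_add(5) | filter_odd | take(4) ; probe: [11, -27]

Check, running the answer program on each example:
  [-8, -32, -48] -> [-3, -27, -43] -> [-3, -27, -43] -> [-3, -27, -43]
  [18, 23, -44] -> [23, 28, -39] -> [23, -39] -> [23, -39]
  [-40, 6, 24, 45, 30, -20, -26, -2, -46, -6] -> [-35, 11, 29, 50, 35, -15, -21, 3, -41, -1] -> [-35, 11, 29, 35, -15, -21, 3, -41, -1] -> [-35, 11, 29, 35]
  probe: [5, 6, 25, -32] -> [10, 11, 30, -27] -> [11, -27] -> [11, -27]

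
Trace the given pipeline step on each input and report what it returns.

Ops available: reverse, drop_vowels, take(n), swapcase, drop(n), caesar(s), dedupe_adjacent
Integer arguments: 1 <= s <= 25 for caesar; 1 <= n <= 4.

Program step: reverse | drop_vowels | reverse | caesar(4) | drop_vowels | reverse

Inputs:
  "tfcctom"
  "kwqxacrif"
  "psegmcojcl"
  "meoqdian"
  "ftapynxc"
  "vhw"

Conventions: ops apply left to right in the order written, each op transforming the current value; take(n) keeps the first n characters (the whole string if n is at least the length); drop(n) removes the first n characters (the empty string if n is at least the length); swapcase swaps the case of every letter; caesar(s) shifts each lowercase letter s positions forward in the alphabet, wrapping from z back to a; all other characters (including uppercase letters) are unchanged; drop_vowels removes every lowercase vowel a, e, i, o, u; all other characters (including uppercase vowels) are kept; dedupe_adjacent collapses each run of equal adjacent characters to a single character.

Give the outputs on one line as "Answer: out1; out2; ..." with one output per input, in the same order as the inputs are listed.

Execution, op by op:
  "tfcctom" -> "motccft" -> "mtccft" -> "tfcctm" -> "xjggxq" -> "xjggxq" -> "qxggjx"
  "kwqxacrif" -> "fircaxqwk" -> "frcxqwk" -> "kwqxcrf" -> "oaubgvj" -> "bgvj" -> "jvgb"
  "psegmcojcl" -> "lcjocmgesp" -> "lcjcmgsp" -> "psgmcjcl" -> "twkqgngp" -> "twkqgngp" -> "pgngqkwt"
  "meoqdian" -> "naidqoem" -> "ndqm" -> "mqdn" -> "quhr" -> "qhr" -> "rhq"
  "ftapynxc" -> "cxnypatf" -> "cxnyptf" -> "ftpynxc" -> "jxtcrbg" -> "jxtcrbg" -> "gbrctxj"
  "vhw" -> "whv" -> "whv" -> "vhw" -> "zla" -> "zl" -> "lz"

"qxggjx"; "jvgb"; "pgngqkwt"; "rhq"; "gbrctxj"; "lz"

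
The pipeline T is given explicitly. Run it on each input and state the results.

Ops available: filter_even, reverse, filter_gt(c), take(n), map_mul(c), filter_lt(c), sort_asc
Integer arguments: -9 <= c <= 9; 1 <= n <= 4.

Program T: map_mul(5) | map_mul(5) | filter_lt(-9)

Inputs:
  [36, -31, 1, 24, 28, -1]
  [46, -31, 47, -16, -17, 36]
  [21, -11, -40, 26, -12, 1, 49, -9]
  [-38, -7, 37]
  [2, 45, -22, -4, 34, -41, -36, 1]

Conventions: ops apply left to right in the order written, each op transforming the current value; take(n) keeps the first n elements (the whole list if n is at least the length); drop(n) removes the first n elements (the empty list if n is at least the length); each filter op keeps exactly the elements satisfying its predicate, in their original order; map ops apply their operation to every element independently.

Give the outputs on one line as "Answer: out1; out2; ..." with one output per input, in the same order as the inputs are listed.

[-775, -25]; [-775, -400, -425]; [-275, -1000, -300, -225]; [-950, -175]; [-550, -100, -1025, -900]

Execution, op by op:
  [36, -31, 1, 24, 28, -1] -> [180, -155, 5, 120, 140, -5] -> [900, -775, 25, 600, 700, -25] -> [-775, -25]
  [46, -31, 47, -16, -17, 36] -> [230, -155, 235, -80, -85, 180] -> [1150, -775, 1175, -400, -425, 900] -> [-775, -400, -425]
  [21, -11, -40, 26, -12, 1, 49, -9] -> [105, -55, -200, 130, -60, 5, 245, -45] -> [525, -275, -1000, 650, -300, 25, 1225, -225] -> [-275, -1000, -300, -225]
  [-38, -7, 37] -> [-190, -35, 185] -> [-950, -175, 925] -> [-950, -175]
  [2, 45, -22, -4, 34, -41, -36, 1] -> [10, 225, -110, -20, 170, -205, -180, 5] -> [50, 1125, -550, -100, 850, -1025, -900, 25] -> [-550, -100, -1025, -900]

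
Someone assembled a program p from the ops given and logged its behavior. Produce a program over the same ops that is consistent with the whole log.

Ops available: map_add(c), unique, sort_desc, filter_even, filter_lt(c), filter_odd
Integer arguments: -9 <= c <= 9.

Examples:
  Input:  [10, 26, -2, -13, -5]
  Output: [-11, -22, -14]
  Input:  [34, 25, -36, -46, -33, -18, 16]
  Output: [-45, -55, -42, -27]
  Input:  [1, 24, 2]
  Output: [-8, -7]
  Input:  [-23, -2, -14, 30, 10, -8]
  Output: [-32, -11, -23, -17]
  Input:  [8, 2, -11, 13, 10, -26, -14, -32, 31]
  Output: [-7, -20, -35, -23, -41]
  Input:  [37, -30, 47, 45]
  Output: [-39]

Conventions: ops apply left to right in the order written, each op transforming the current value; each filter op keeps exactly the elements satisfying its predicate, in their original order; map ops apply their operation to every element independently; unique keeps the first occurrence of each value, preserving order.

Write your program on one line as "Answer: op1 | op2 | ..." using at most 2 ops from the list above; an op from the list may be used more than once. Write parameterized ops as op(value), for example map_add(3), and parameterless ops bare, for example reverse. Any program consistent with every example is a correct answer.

filter_lt(7) | map_add(-9)

Check, running the answer program on each example:
  [10, 26, -2, -13, -5] -> [-2, -13, -5] -> [-11, -22, -14]
  [34, 25, -36, -46, -33, -18, 16] -> [-36, -46, -33, -18] -> [-45, -55, -42, -27]
  [1, 24, 2] -> [1, 2] -> [-8, -7]
  [-23, -2, -14, 30, 10, -8] -> [-23, -2, -14, -8] -> [-32, -11, -23, -17]
  [8, 2, -11, 13, 10, -26, -14, -32, 31] -> [2, -11, -26, -14, -32] -> [-7, -20, -35, -23, -41]
  [37, -30, 47, 45] -> [-30] -> [-39]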